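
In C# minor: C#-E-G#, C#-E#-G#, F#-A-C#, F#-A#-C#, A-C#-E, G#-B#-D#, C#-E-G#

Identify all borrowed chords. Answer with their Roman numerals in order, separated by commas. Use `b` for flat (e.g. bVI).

I, IV

The diatonic triads in C# minor (with V from harmonic minor) are C#m, D#dim, E, F#m, G#, A, B. Of the given chords, C#–E–G# = C#m, F#–A–C# = F#m, A–C#–E = A and G#–B#–D# = G# are diatonic. C#–E#–G# doesn't fit — on degree 1 C# minor would have C#m (i). C# is the degree-1 chord of C# major, so it is the borrowed I. F#–A#–C# doesn't fit — on degree 4 C# minor would have F#m (iv). F# is the degree-4 chord of C# major, so it is the borrowed IV.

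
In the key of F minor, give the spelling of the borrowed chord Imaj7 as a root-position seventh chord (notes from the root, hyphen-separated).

F-A-C-E

Imaj7 is built on scale degree 1, which is F in both F minor and its parallel. In F major the chord on F is F–A–C–E.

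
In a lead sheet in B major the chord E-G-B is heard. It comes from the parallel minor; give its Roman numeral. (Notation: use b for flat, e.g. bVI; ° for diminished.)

iv

The root E is the diatonic 4th degree of B major; the borrowing shows in the chord quality. Diatonically B major has E (IV) on that degree; E–G–B is instead the minor chord native to B minor, so it takes the label iv.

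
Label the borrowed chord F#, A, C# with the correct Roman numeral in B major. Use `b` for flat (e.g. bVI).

v

The root F# is the diatonic 5th degree of B major; the borrowing shows in the chord quality. F#–A–C# is a minor chord — the form found in B minor, not the diatonic V (F#). Borrowed into B major it is written v.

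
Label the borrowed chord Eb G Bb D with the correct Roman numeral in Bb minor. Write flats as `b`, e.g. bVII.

IVmaj7

The root Eb is the diatonic 4th degree of Bb minor; the borrowing shows in the chord quality. The diatonic chord on degree 4 would be Ebm (iv), but Eb–G–Bb–D is the major-seventh chord from Bb major. As a borrowed chord it is labeled IVmaj7.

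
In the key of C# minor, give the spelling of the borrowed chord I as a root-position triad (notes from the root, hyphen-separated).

The root, C#, is scale degree 1 — the same note in C# minor and C# major; only the chord quality changes. In C# major the chord on C# is C#–E#–G#.

C#-E#-G#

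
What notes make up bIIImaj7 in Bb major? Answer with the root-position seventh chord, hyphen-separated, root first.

bIIImaj7 is built on the lowered scale degree 3. In Bb major degree 3 is D; lowered it becomes Db. Building the major-seventh chord from the parallel minor on Db: Db–F–Ab–C.

Db-F-Ab-C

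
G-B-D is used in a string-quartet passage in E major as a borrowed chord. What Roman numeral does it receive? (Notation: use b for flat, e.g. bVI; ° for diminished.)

G is the lowered form of scale degree 3 in E major (the diatonic degree 3 is G#). G–B–D is a major chord — the form found in E minor, not the diatonic iii (G#m). Borrowed into E major it is written bIII.

bIII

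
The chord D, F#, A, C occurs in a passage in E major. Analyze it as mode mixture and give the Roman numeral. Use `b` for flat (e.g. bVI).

The root D is the lowered 7th scale degree — diatonically E major has D# there. D–F#–A–C is a dominant-seventh chord — the form found in E minor, not the diatonic vii° (D#dim). Borrowed into E major it is written bVII7.

bVII7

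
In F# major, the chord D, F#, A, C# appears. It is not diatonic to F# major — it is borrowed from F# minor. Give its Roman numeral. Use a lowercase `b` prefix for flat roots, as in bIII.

D is the lowered form of scale degree 6 in F# major (the diatonic degree 6 is D#). D–F#–A–C# is a major-seventh chord — the form found in F# minor, not the diatonic vi (D#m). Borrowed into F# major it is written bVImaj7.

bVImaj7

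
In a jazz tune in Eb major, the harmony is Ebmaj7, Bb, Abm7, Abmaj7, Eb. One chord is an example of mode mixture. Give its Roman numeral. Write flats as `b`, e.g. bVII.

In Eb major the diatonic chords are Eb, Fm, Gm, Ab, Bb, Cm, Ddim. Ebmaj7, Bb, Abmaj7 and Eb all belong to that set. Abm7 (Ab–Cb–Eb–Gb) doesn't fit — on degree 4 Eb major would have Ab (IV). Abm7 is the degree-4 chord of Eb minor, so it is the borrowed iv7.

iv7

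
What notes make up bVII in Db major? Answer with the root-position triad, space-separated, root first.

Cb Eb Gb

Scale degree 7 in Db major is C. bVII uses the lowered form, Cb, taken from Db minor. Building the major chord from the parallel minor on Cb: Cb–Eb–Gb.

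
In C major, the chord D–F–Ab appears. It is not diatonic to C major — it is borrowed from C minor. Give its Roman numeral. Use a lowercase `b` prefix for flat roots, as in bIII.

D is scale degree 2 in C major. D–F–Ab is a diminished chord — the form found in C minor, not the diatonic ii (Dm). Borrowed into C major it is written ii°.

ii°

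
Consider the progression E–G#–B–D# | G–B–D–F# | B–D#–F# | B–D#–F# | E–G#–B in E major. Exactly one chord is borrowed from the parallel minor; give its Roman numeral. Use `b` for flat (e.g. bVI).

E major has the diatonic set E, F#m, G#m, A, B, C#m, D#dim. E–G#–B–D# = Emaj7, B–D#–F# = B and E–G#–B = E all belong to that set. G–B–D–F# doesn't fit — on degree 3 E major would have G#m (iii). Gmaj7 is the degree-3 chord of E minor, so it is the borrowed bIIImaj7.

bIIImaj7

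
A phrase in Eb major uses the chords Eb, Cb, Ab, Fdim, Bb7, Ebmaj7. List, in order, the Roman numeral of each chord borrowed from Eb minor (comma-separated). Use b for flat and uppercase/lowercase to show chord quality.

The diatonic triads in Eb major are Eb, Fm, Gm, Ab, Bb, Cm, Ddim. Of the given chords, Eb, Ab, Bb7 and Ebmaj7 are diatonic. But Cb (Cb–Eb–Gb) is foreign: the diatonic vi on degree 6 is Cm, whereas Cb comes from Eb minor. It is labeled bVI. But Fdim (F–Ab–Cb) is foreign: the diatonic ii on degree 2 is Fm, whereas Fdim comes from Eb minor. It is labeled ii°.

bVI, ii°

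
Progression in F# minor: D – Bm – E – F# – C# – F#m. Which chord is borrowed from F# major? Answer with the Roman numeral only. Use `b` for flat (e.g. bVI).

I

F# minor has the diatonic set F#m, G#dim, A, Bm, C#, D, E (with V from harmonic minor). Of the given chords, D, Bm, E, C# and F#m are diatonic. F# (F#–A#–C#) doesn't fit — on degree 1 F# minor would have F#m (i). F# is the degree-1 chord of F# major, so it is the borrowed I.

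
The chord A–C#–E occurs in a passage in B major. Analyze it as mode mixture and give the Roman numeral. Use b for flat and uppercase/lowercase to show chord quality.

bVII

In B major scale degree 7 is A#; A is its lowered form, from B minor. Diatonically B major has A#dim (vii°) on that degree; A–C#–E is instead the major chord native to B minor, so it takes the label bVII.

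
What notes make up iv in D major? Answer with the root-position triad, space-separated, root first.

G Bb D

iv is built on scale degree 4, which is G in both D major and its parallel. In D minor the chord on G is G–Bb–D.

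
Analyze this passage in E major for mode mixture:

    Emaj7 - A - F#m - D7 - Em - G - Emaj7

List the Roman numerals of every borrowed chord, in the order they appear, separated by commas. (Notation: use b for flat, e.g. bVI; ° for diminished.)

In E major the diatonic chords are E, F#m, G#m, A, B, C#m, D#dim. Emaj7, A and F#m are all diatonic. But D7 (D–F#–A–C) is foreign: the diatonic vii° on degree 7 is D#dim, whereas D7 comes from E minor. It is labeled bVII7. Em (E–G–B) is not: scale degree 1 in E major carries E (I). In E minor the chord on that degree is Em, so here it functions as i, borrowed from the parallel minor. G (G–B–D) is not: scale degree 3 in E major carries G#m (iii). In E minor the chord on that degree is G, so here it functions as bIII, borrowed from the parallel minor.

bVII7, i, bIII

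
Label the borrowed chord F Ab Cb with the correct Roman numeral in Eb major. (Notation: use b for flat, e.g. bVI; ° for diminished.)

F is scale degree 2 in Eb major. The diatonic chord on degree 2 would be Fm (ii), but F–Ab–Cb is the diminished chord from Eb minor. As a borrowed chord it is labeled ii°.

ii°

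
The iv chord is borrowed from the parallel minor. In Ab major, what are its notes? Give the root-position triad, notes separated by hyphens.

Db-Fb-Ab

iv is built on scale degree 4, which is Db in both Ab major and its parallel. In Ab minor the chord on Db is Db–Fb–Ab.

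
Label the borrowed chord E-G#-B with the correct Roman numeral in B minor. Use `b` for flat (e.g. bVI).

IV

E is scale degree 4 in B minor. E–G#–B is a major chord — the form found in B major, not the diatonic iv (Em). Borrowed into B minor it is written IV.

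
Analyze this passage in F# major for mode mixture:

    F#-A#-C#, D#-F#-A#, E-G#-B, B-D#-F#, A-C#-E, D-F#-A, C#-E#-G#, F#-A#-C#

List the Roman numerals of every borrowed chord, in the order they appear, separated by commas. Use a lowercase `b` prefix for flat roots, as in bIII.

bVII, bIII, bVI

In F# major the diatonic chords are F#, G#m, A#m, B, C#, D#m, E#dim. Of the given chords, F#–A#–C# = F#, D#–F#–A# = D#m, B–D#–F# = B and C#–E#–G# = C# are diatonic. But E–G#–B is foreign: the diatonic vii° on degree 7 is E#dim, whereas E comes from F# minor. It is labeled bVII. A–C#–E doesn't fit — on degree 3 F# major would have A#m (iii). A is the degree-3 chord of F# minor, so it is the borrowed bIII. But D–F#–A is foreign: the diatonic vi on degree 6 is D#m, whereas D comes from F# minor. It is labeled bVI.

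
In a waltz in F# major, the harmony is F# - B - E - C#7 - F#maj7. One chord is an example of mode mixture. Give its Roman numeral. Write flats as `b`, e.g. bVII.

bVII

F# major has the diatonic set F#, G#m, A#m, B, C#, D#m, E#dim. Of the given chords, F#, B, C#7 and F#maj7 are diatonic. But E (E–G#–B) is foreign: the diatonic vii° on degree 7 is E#dim, whereas E comes from F# minor. It is labeled bVII.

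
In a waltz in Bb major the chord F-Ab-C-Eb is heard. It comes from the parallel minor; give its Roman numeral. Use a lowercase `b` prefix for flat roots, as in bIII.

The root F is the diatonic 5th degree of Bb major; the borrowing shows in the chord quality. F–Ab–C–Eb is a minor-seventh chord — the form found in Bb minor, not the diatonic V (F). Borrowed into Bb major it is written v7.

v7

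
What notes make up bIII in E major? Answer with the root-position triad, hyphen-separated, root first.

G-B-D

The root of bIII is the lowered 3rd degree: G# becomes G. In E minor the chord on G is G–B–D.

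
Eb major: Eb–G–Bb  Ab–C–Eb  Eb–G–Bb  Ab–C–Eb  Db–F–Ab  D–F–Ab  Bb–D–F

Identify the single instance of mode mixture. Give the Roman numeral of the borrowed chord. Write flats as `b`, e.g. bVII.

Eb major has the diatonic set Eb, Fm, Gm, Ab, Bb, Cm, Ddim. Eb–G–Bb = Eb, Ab–C–Eb = Ab, D–F–Ab = Ddim and Bb–D–F = Bb all belong to that set. But Db–F–Ab is foreign: the diatonic vii° on degree 7 is Ddim, whereas Db comes from Eb minor. It is labeled bVII.

bVII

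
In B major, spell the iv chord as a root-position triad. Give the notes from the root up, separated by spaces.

iv is built on scale degree 4, which is E in both B major and its parallel. In B minor the chord on E is E–G–B.

E G B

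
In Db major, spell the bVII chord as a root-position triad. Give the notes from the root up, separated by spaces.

Cb Eb Gb

bVII is built on the lowered scale degree 7. In Db major degree 7 is C; lowered it becomes Cb. Stacking thirds in Db minor on Cb gives Cb–Eb–Gb.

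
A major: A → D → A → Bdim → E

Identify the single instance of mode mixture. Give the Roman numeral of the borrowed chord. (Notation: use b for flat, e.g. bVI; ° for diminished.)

A major has the diatonic set A, Bm, C#m, D, E, F#m, G#dim. A, D and E are all diatonic. Bdim (B–D–F) is not: scale degree 2 in A major carries Bm (ii). In A minor the chord on that degree is Bdim, so here it functions as ii°, borrowed from the parallel minor.

ii°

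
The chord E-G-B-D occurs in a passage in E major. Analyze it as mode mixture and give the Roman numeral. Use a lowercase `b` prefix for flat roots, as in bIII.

E is scale degree 1 in E major. The diatonic chord on degree 1 would be E (I), but E–G–B–D is the minor-seventh chord from E minor. As a borrowed chord it is labeled i7.

i7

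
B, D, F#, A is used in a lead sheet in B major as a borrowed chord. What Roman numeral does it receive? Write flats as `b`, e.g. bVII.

The root B is the diatonic 1st degree of B major; the borrowing shows in the chord quality. B–D–F#–A is a minor-seventh chord — the form found in B minor, not the diatonic I (B). Borrowed into B major it is written i7.

i7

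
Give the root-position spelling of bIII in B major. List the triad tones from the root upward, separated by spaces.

bIII is built on the lowered scale degree 3. In B major degree 3 is D#; lowered it becomes D. Building the major chord from the parallel minor on D: D–F#–A.

D F# A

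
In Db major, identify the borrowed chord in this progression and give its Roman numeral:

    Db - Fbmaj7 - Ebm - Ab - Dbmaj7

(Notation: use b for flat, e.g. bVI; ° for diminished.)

bIIImaj7

The diatonic triads in Db major are Db, Ebm, Fm, Gb, Ab, Bbm, Cdim. Db, Ebm, Ab and Dbmaj7 all belong to that set. But Fbmaj7 (Fb–Ab–Cb–Eb) is foreign: the diatonic iii on degree 3 is Fm, whereas Fbmaj7 comes from Db minor. It is labeled bIIImaj7.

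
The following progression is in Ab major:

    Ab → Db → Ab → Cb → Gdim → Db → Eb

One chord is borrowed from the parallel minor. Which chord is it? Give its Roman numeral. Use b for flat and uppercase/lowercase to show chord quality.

Ab major has the diatonic set Ab, Bbm, Cm, Db, Eb, Fm, Gdim. Of the given chords, Ab, Db, Gdim and Eb are diatonic. Cb (Cb–Eb–Gb) is not: scale degree 3 in Ab major carries Cm (iii). In Ab minor the chord on that degree is Cb, so here it functions as bIII, borrowed from the parallel minor.

bIII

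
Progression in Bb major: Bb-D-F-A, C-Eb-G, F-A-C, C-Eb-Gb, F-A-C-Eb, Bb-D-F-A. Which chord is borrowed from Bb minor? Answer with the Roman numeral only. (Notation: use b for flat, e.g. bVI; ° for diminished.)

Bb major has the diatonic set Bb, Cm, Dm, Eb, F, Gm, Adim. Of the given chords, Bb–D–F–A = Bbmaj7, C–Eb–G = Cm, F–A–C = F and F–A–C–Eb = F7 are diatonic. But C–Eb–Gb is foreign: the diatonic ii on degree 2 is Cm, whereas Cdim comes from Bb minor. It is labeled ii°.

ii°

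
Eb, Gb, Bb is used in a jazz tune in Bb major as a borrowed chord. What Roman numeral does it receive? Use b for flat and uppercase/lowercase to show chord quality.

iv

Eb is scale degree 4 in Bb major. Eb–Gb–Bb is a minor chord — the form found in Bb minor, not the diatonic IV (Eb). Borrowed into Bb major it is written iv.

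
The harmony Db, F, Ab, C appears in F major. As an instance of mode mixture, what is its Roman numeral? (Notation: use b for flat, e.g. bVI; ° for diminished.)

bVImaj7

In F major scale degree 6 is D; Db is its lowered form, from F minor. The diatonic chord on degree 6 would be Dm (vi), but Db–F–Ab–C is the major-seventh chord from F minor. As a borrowed chord it is labeled bVImaj7.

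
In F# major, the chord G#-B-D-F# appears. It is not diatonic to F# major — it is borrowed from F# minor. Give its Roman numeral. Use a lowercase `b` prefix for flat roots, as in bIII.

iiø7

G# is scale degree 2 in F# major. G#–B–D–F# is a half-diminished-seventh chord — the form found in F# minor, not the diatonic ii (G#m). Borrowed into F# major it is written iiø7.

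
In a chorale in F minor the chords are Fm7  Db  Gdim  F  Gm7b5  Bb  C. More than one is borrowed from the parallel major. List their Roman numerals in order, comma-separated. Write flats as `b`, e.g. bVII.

I, IV

In F minor (with V from harmonic minor) the diatonic chords are Fm, Gdim, Ab, Bbm, C, Db, Eb. Fm7, Db, Gdim, Gm7b5 and C all belong to that set. But F (F–A–C) is foreign: the diatonic i on degree 1 is Fm, whereas F comes from F major. It is labeled I. Bb (Bb–D–F) doesn't fit — on degree 4 F minor would have Bbm (iv). Bb is the degree-4 chord of F major, so it is the borrowed IV.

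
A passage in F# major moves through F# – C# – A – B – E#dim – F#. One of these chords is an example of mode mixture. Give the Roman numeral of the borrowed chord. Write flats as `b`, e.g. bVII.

bIII

F# major has the diatonic set F#, G#m, A#m, B, C#, D#m, E#dim. Of the given chords, F#, C#, B and E#dim are diatonic. A (A–C#–E) doesn't fit — on degree 3 F# major would have A#m (iii). A is the degree-3 chord of F# minor, so it is the borrowed bIII.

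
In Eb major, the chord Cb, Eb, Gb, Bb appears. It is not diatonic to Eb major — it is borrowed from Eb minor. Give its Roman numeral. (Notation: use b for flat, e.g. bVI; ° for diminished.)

In Eb major scale degree 6 is C; Cb is its lowered form, from Eb minor. Diatonically Eb major has Cm (vi) on that degree; Cb–Eb–Gb–Bb is instead the major-seventh chord native to Eb minor, so it takes the label bVImaj7.

bVImaj7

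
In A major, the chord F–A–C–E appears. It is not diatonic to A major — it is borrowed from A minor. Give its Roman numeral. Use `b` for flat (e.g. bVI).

bVImaj7

The root F is the lowered 6th scale degree — diatonically A major has F# there. F–A–C–E is a major-seventh chord — the form found in A minor, not the diatonic vi (F#m). Borrowed into A major it is written bVImaj7.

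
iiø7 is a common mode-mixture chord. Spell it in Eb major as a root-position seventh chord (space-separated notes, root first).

F Ab Cb Eb

The root, F, is scale degree 2 — the same note in Eb major and Eb minor; only the chord quality changes. In Eb minor the chord on F is F–Ab–Cb–Eb.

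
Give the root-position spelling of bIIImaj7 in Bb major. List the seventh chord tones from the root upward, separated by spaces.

The root of bIIImaj7 is the lowered 3rd degree: D becomes Db. Building the major-seventh chord from the parallel minor on Db: Db–F–Ab–C.

Db F Ab C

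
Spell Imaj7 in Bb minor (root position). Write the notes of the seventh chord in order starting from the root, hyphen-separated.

The root, Bb, is scale degree 1 — the same note in Bb minor and Bb major; only the chord quality changes. Stacking thirds in Bb major on Bb gives Bb–D–F–A.

Bb-D-F-A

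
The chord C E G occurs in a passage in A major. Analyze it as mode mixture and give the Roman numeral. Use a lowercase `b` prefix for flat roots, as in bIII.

In A major scale degree 3 is C#; C is its lowered form, from A minor. C–E–G is a major chord — the form found in A minor, not the diatonic iii (C#m). Borrowed into A major it is written bIII.

bIII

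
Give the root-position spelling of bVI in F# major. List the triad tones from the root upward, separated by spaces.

The root of bVI is the lowered 6th degree: D# becomes D. In F# minor the chord on D is D–F#–A.

D F# A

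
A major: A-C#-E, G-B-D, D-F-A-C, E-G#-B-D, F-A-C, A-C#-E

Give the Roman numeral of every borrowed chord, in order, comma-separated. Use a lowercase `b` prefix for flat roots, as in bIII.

bVII, iv7, bVI

A major has the diatonic set A, Bm, C#m, D, E, F#m, G#dim. A–C#–E = A and E–G#–B–D = E7 are both diatonic. G–B–D doesn't fit — on degree 7 A major would have G#dim (vii°). G is the degree-7 chord of A minor, so it is the borrowed bVII. But D–F–A–C is foreign: the diatonic IV on degree 4 is D, whereas Dm7 comes from A minor. It is labeled iv7. F–A–C is not: scale degree 6 in A major carries F#m (vi). In A minor the chord on that degree is F, so here it functions as bVI, borrowed from the parallel minor.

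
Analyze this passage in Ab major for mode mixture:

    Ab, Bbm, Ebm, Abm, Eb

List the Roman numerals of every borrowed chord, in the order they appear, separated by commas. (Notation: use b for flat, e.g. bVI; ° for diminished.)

v, i

The diatonic triads in Ab major are Ab, Bbm, Cm, Db, Eb, Fm, Gdim. Of the given chords, Ab, Bbm and Eb are diatonic. Ebm (Eb–Gb–Bb) doesn't fit — on degree 5 Ab major would have Eb (V). Ebm is the degree-5 chord of Ab minor, so it is the borrowed v. Abm (Ab–Cb–Eb) is not: scale degree 1 in Ab major carries Ab (I). In Ab minor the chord on that degree is Abm, so here it functions as i, borrowed from the parallel minor.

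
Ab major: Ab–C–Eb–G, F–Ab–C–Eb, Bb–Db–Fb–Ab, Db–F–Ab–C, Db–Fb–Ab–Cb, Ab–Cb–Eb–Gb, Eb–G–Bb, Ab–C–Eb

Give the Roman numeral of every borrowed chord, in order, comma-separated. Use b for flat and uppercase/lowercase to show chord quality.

iiø7, iv7, i7

Ab major has the diatonic set Ab, Bbm, Cm, Db, Eb, Fm, Gdim. Of the given chords, Ab–C–Eb–G = Abmaj7, F–Ab–C–Eb = Fm7, Db–F–Ab–C = Dbmaj7, Eb–G–Bb = Eb and Ab–C–Eb = Ab are diatonic. But Bb–Db–Fb–Ab is foreign: the diatonic ii on degree 2 is Bbm, whereas Bbm7b5 comes from Ab minor. It is labeled iiø7. Db–Fb–Ab–Cb doesn't fit — on degree 4 Ab major would have Db (IV). Dbm7 is the degree-4 chord of Ab minor, so it is the borrowed iv7. Ab–Cb–Eb–Gb is not: scale degree 1 in Ab major carries Ab (I). In Ab minor the chord on that degree is Abm7, so here it functions as i7, borrowed from the parallel minor.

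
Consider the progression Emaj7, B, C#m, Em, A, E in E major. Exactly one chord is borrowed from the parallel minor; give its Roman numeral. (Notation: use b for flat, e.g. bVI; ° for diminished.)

In E major the diatonic chords are E, F#m, G#m, A, B, C#m, D#dim. Emaj7, B, C#m, A and E all belong to that set. Em (E–G–B) is not: scale degree 1 in E major carries E (I). In E minor the chord on that degree is Em, so here it functions as i, borrowed from the parallel minor.

i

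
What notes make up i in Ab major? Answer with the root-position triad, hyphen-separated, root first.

i is built on scale degree 1, which is Ab in both Ab major and its parallel. Stacking thirds in Ab minor on Ab gives Ab–Cb–Eb.

Ab-Cb-Eb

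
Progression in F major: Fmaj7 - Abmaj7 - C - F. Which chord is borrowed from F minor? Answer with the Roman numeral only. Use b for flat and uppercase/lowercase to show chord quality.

bIIImaj7

F major has the diatonic set F, Gm, Am, Bb, C, Dm, Edim. Fmaj7, C and F all belong to that set. But Abmaj7 (Ab–C–Eb–G) is foreign: the diatonic iii on degree 3 is Am, whereas Abmaj7 comes from F minor. It is labeled bIIImaj7.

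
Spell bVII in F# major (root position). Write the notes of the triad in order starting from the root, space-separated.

Scale degree 7 in F# major is E#. bVII uses the lowered form, E, taken from F# minor. Building the major chord from the parallel minor on E: E–G#–B.

E G# B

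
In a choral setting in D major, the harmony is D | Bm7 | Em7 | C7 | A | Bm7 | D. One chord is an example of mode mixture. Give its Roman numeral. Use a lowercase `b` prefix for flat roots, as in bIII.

In D major the diatonic chords are D, Em, F#m, G, A, Bm, C#dim. Of the given chords, D, Bm7, Em7 and A are diatonic. C7 (C–E–G–Bb) doesn't fit — on degree 7 D major would have C#dim (vii°). C7 is the degree-7 chord of D minor, so it is the borrowed bVII7.

bVII7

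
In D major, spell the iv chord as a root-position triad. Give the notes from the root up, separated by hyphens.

iv is built on scale degree 4, which is G in both D major and its parallel. Stacking thirds in D minor on G gives G–Bb–D.

G-Bb-D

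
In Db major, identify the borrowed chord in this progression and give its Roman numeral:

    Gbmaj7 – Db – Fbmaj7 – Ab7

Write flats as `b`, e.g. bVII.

The diatonic triads in Db major are Db, Ebm, Fm, Gb, Ab, Bbm, Cdim. Of the given chords, Gbmaj7, Db and Ab7 are diatonic. Fbmaj7 (Fb–Ab–Cb–Eb) doesn't fit — on degree 3 Db major would have Fm (iii). Fbmaj7 is the degree-3 chord of Db minor, so it is the borrowed bIIImaj7.

bIIImaj7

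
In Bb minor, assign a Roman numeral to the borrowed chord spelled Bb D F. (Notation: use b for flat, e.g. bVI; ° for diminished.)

I

The root Bb is the diatonic 1st degree of Bb minor; the borrowing shows in the chord quality. The diatonic chord on degree 1 would be Bbm (i), but Bb–D–F is the major chord from Bb major. As a borrowed chord it is labeled I.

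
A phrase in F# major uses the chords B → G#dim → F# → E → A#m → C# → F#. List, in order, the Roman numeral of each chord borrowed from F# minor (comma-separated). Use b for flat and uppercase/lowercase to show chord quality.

ii°, bVII

In F# major the diatonic chords are F#, G#m, A#m, B, C#, D#m, E#dim. B, F#, A#m and C# are all diatonic. But G#dim (G#–B–D) is foreign: the diatonic ii on degree 2 is G#m, whereas G#dim comes from F# minor. It is labeled ii°. But E (E–G#–B) is foreign: the diatonic vii° on degree 7 is E#dim, whereas E comes from F# minor. It is labeled bVII.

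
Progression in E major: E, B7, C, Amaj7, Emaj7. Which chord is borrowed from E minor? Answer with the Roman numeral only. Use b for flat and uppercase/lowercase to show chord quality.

bVI

The diatonic triads in E major are E, F#m, G#m, A, B, C#m, D#dim. Of the given chords, E, B7, Amaj7 and Emaj7 are diatonic. But C (C–E–G) is foreign: the diatonic vi on degree 6 is C#m, whereas C comes from E minor. It is labeled bVI.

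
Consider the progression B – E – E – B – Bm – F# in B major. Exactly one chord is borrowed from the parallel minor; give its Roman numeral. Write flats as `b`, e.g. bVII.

In B major the diatonic chords are B, C#m, D#m, E, F#, G#m, A#dim. B, E and F# are all diatonic. But Bm (B–D–F#) is foreign: the diatonic I on degree 1 is B, whereas Bm comes from B minor. It is labeled i.

i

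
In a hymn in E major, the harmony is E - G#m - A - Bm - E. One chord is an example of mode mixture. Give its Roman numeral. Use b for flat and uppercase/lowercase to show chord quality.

In E major the diatonic chords are E, F#m, G#m, A, B, C#m, D#dim. E, G#m and A are all diatonic. Bm (B–D–F#) doesn't fit — on degree 5 E major would have B (V). Bm is the degree-5 chord of E minor, so it is the borrowed v.

v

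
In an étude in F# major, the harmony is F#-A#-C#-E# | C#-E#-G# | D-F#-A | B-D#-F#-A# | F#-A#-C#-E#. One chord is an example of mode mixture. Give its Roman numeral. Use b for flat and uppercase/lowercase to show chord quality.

The diatonic triads in F# major are F#, G#m, A#m, B, C#, D#m, E#dim. Of the given chords, F#–A#–C#–E# = F#maj7, C#–E#–G# = C# and B–D#–F#–A# = Bmaj7 are diatonic. D–F#–A doesn't fit — on degree 6 F# major would have D#m (vi). D is the degree-6 chord of F# minor, so it is the borrowed bVI.

bVI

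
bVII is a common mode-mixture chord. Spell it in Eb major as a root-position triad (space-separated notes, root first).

Db F Ab

The root of bVII is the lowered 7th degree: D becomes Db. Building the major chord from the parallel minor on Db: Db–F–Ab.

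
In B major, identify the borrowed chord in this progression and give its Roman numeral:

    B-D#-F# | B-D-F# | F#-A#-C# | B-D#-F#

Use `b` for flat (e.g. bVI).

In B major the diatonic chords are B, C#m, D#m, E, F#, G#m, A#dim. B–D#–F# = B and F#–A#–C# = F# are both diatonic. B–D–F# doesn't fit — on degree 1 B major would have B (I). Bm is the degree-1 chord of B minor, so it is the borrowed i.

i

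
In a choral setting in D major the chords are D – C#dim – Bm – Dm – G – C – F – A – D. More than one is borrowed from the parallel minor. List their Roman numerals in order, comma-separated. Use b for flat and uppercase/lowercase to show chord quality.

In D major the diatonic chords are D, Em, F#m, G, A, Bm, C#dim. D, C#dim, Bm, G and A are all diatonic. Dm (D–F–A) doesn't fit — on degree 1 D major would have D (I). Dm is the degree-1 chord of D minor, so it is the borrowed i. But C (C–E–G) is foreign: the diatonic vii° on degree 7 is C#dim, whereas C comes from D minor. It is labeled bVII. F (F–A–C) doesn't fit — on degree 3 D major would have F#m (iii). F is the degree-3 chord of D minor, so it is the borrowed bIII.

i, bVII, bIII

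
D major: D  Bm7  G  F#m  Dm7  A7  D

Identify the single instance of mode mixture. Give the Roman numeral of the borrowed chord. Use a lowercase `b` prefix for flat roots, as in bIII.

i7

The diatonic triads in D major are D, Em, F#m, G, A, Bm, C#dim. D, Bm7, G, F#m and A7 all belong to that set. Dm7 (D–F–A–C) is not: scale degree 1 in D major carries D (I). In D minor the chord on that degree is Dm7, so here it functions as i7, borrowed from the parallel minor.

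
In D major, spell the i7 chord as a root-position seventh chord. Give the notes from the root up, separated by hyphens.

The root, D, is scale degree 1 — the same note in D major and D minor; only the chord quality changes. Building the minor-seventh chord from the parallel minor on D: D–F–A–C.

D-F-A-C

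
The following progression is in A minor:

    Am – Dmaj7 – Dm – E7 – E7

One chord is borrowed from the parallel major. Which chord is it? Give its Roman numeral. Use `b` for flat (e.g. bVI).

IVmaj7

A minor has the diatonic set Am, Bdim, C, Dm, E, F, G (with V from harmonic minor). Of the given chords, Am, Dm and E7 are diatonic. Dmaj7 (D–F#–A–C#) doesn't fit — on degree 4 A minor would have Dm (iv). Dmaj7 is the degree-4 chord of A major, so it is the borrowed IVmaj7.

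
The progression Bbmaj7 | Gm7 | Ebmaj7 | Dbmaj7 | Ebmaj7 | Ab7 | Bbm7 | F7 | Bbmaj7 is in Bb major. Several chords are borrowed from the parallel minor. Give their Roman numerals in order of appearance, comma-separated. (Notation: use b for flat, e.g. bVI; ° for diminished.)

bIIImaj7, bVII7, i7

In Bb major the diatonic chords are Bb, Cm, Dm, Eb, F, Gm, Adim. Of the given chords, Bbmaj7, Gm7, Ebmaj7 and F7 are diatonic. Dbmaj7 (Db–F–Ab–C) is not: scale degree 3 in Bb major carries Dm (iii). In Bb minor the chord on that degree is Dbmaj7, so here it functions as bIIImaj7, borrowed from the parallel minor. But Ab7 (Ab–C–Eb–Gb) is foreign: the diatonic vii° on degree 7 is Adim, whereas Ab7 comes from Bb minor. It is labeled bVII7. But Bbm7 (Bb–Db–F–Ab) is foreign: the diatonic I on degree 1 is Bb, whereas Bbm7 comes from Bb minor. It is labeled i7.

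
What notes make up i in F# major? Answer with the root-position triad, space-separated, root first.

F# A C#

The root, F#, is scale degree 1 — the same note in F# major and F# minor; only the chord quality changes. In F# minor the chord on F# is F#–A–C#.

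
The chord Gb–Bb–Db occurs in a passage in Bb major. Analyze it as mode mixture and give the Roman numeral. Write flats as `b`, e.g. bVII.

bVI

In Bb major scale degree 6 is G; Gb is its lowered form, from Bb minor. Diatonically Bb major has Gm (vi) on that degree; Gb–Bb–Db is instead the major chord native to Bb minor, so it takes the label bVI.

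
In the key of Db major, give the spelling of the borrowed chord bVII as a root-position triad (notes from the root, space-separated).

Cb Eb Gb

The root of bVII is the lowered 7th degree: C becomes Cb. Building the major chord from the parallel minor on Cb: Cb–Eb–Gb.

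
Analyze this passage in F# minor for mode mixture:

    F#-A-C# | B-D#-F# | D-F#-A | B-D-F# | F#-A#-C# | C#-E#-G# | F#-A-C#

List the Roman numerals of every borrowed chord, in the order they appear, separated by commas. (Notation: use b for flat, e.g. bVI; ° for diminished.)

In F# minor (with V from harmonic minor) the diatonic chords are F#m, G#dim, A, Bm, C#, D, E. Of the given chords, F#–A–C# = F#m, D–F#–A = D, B–D–F# = Bm and C#–E#–G# = C# are diatonic. B–D#–F# doesn't fit — on degree 4 F# minor would have Bm (iv). B is the degree-4 chord of F# major, so it is the borrowed IV. F#–A#–C# doesn't fit — on degree 1 F# minor would have F#m (i). F# is the degree-1 chord of F# major, so it is the borrowed I.

IV, I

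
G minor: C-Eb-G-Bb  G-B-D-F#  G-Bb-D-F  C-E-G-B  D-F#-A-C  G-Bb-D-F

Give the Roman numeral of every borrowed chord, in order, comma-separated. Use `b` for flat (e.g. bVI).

Imaj7, IVmaj7

The diatonic triads in G minor (with V from harmonic minor) are Gm, Adim, Bb, Cm, D, Eb, F. C–Eb–G–Bb = Cm7, G–Bb–D–F = Gm7 and D–F#–A–C = D7 all belong to that set. But G–B–D–F# is foreign: the diatonic i on degree 1 is Gm, whereas Gmaj7 comes from G major. It is labeled Imaj7. C–E–G–B is not: scale degree 4 in G minor carries Cm (iv). In G major the chord on that degree is Cmaj7, so here it functions as IVmaj7, borrowed from the parallel major.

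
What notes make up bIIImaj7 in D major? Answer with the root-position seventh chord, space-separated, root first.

bIIImaj7 is built on the lowered scale degree 3. In D major degree 3 is F#; lowered it becomes F. In D minor the chord on F is F–A–C–E.

F A C E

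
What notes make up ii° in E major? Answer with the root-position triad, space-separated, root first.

F# A C

ii° is built on scale degree 2, which is F# in both E major and its parallel. Stacking thirds in E minor on F# gives F#–A–C.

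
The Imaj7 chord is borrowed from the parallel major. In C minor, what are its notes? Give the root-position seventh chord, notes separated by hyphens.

C-E-G-B

The root, C, is scale degree 1 — the same note in C minor and C major; only the chord quality changes. Stacking thirds in C major on C gives C–E–G–B.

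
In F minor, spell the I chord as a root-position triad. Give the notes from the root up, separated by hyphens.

I is built on scale degree 1, which is F in both F minor and its parallel. In F major the chord on F is F–A–C.

F-A-C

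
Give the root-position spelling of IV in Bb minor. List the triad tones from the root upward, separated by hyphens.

IV is built on scale degree 4, which is Eb in both Bb minor and its parallel. In Bb major the chord on Eb is Eb–G–Bb.

Eb-G-Bb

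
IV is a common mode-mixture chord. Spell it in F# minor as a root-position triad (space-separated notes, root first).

B D# F#

IV is built on scale degree 4, which is B in both F# minor and its parallel. Building the major chord from the parallel major on B: B–D#–F#.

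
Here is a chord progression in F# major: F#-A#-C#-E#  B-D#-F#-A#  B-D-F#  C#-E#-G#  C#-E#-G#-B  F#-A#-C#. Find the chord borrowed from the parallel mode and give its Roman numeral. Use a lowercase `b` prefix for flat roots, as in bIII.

iv

F# major has the diatonic set F#, G#m, A#m, B, C#, D#m, E#dim. F#–A#–C#–E# = F#maj7, B–D#–F#–A# = Bmaj7, C#–E#–G# = C#, C#–E#–G#–B = C#7 and F#–A#–C# = F# all belong to that set. But B–D–F# is foreign: the diatonic IV on degree 4 is B, whereas Bm comes from F# minor. It is labeled iv.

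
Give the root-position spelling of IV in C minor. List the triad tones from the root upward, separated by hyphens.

The root, F, is scale degree 4 — the same note in C minor and C major; only the chord quality changes. Stacking thirds in C major on F gives F–A–C.

F-A-C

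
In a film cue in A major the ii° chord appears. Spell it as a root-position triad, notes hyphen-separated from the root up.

B-D-F

ii° is built on scale degree 2, which is B in both A major and its parallel. Stacking thirds in A minor on B gives B–D–F.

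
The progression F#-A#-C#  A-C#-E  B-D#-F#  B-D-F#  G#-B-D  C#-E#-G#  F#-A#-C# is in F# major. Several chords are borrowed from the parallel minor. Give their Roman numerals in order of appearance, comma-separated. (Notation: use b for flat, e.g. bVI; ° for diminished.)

bIII, iv, ii°

In F# major the diatonic chords are F#, G#m, A#m, B, C#, D#m, E#dim. Of the given chords, F#–A#–C# = F#, B–D#–F# = B and C#–E#–G# = C# are diatonic. A–C#–E doesn't fit — on degree 3 F# major would have A#m (iii). A is the degree-3 chord of F# minor, so it is the borrowed bIII. But B–D–F# is foreign: the diatonic IV on degree 4 is B, whereas Bm comes from F# minor. It is labeled iv. G#–B–D is not: scale degree 2 in F# major carries G#m (ii). In F# minor the chord on that degree is G#dim, so here it functions as ii°, borrowed from the parallel minor.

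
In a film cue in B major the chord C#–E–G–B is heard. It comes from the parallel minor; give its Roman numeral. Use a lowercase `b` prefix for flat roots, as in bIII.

iiø7

The root C# is the diatonic 2nd degree of B major; the borrowing shows in the chord quality. C#–E–G–B is a half-diminished-seventh chord — the form found in B minor, not the diatonic ii (C#m). Borrowed into B major it is written iiø7.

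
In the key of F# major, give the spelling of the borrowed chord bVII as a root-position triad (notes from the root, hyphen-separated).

The root of bVII is the lowered 7th degree: E# becomes E. Building the major chord from the parallel minor on E: E–G#–B.

E-G#-B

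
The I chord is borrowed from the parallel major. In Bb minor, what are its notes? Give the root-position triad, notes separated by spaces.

I is built on scale degree 1, which is Bb in both Bb minor and its parallel. In Bb major the chord on Bb is Bb–D–F.

Bb D F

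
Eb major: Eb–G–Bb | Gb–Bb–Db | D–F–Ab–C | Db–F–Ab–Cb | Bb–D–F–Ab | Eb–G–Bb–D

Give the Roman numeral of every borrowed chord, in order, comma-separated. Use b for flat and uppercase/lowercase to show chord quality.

bIII, bVII7

The diatonic triads in Eb major are Eb, Fm, Gm, Ab, Bb, Cm, Ddim. Of the given chords, Eb–G–Bb = Eb, D–F–Ab–C = Dm7b5, Bb–D–F–Ab = Bb7 and Eb–G–Bb–D = Ebmaj7 are diatonic. Gb–Bb–Db doesn't fit — on degree 3 Eb major would have Gm (iii). Gb is the degree-3 chord of Eb minor, so it is the borrowed bIII. Db–F–Ab–Cb doesn't fit — on degree 7 Eb major would have Ddim (vii°). Db7 is the degree-7 chord of Eb minor, so it is the borrowed bVII7.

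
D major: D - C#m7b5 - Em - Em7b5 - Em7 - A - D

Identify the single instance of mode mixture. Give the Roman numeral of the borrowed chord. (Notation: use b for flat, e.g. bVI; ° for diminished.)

iiø7

The diatonic triads in D major are D, Em, F#m, G, A, Bm, C#dim. D, C#m7b5, Em, Em7 and A are all diatonic. Em7b5 (E–G–Bb–D) is not: scale degree 2 in D major carries Em (ii). In D minor the chord on that degree is Em7b5, so here it functions as iiø7, borrowed from the parallel minor.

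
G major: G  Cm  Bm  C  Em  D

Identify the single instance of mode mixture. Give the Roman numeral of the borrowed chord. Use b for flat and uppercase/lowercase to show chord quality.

iv

G major has the diatonic set G, Am, Bm, C, D, Em, F#dim. G, Bm, C, Em and D all belong to that set. But Cm (C–Eb–G) is foreign: the diatonic IV on degree 4 is C, whereas Cm comes from G minor. It is labeled iv.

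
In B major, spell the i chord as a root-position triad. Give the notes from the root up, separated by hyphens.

i is built on scale degree 1, which is B in both B major and its parallel. In B minor the chord on B is B–D–F#.

B-D-F#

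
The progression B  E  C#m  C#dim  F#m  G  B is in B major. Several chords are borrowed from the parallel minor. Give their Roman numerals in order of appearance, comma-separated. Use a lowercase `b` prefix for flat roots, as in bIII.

ii°, v, bVI

B major has the diatonic set B, C#m, D#m, E, F#, G#m, A#dim. B, E and C#m all belong to that set. C#dim (C#–E–G) is not: scale degree 2 in B major carries C#m (ii). In B minor the chord on that degree is C#dim, so here it functions as ii°, borrowed from the parallel minor. F#m (F#–A–C#) doesn't fit — on degree 5 B major would have F# (V). F#m is the degree-5 chord of B minor, so it is the borrowed v. G (G–B–D) doesn't fit — on degree 6 B major would have G#m (vi). G is the degree-6 chord of B minor, so it is the borrowed bVI.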